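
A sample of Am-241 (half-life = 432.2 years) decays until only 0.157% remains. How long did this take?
t = t½ × log₂(N₀/N) = 4026 years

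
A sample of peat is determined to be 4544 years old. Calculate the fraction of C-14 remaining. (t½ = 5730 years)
N/N₀ = (1/2)^(t/t½) = 0.5771 = 57.7%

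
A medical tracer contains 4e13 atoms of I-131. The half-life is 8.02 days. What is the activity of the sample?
A = λN = 3.457e12 decays/day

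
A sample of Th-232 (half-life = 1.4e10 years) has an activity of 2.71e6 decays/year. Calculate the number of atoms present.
N = A/λ = 5.474e16 atoms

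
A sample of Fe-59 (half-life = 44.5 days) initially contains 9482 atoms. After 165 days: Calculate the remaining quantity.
N = N₀(1/2)^(t/t½) = 725.6 atoms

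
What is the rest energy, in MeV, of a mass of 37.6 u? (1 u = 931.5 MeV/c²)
E = mc² = 35020 MeV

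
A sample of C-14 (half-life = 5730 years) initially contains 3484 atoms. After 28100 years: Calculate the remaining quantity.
N = N₀(1/2)^(t/t½) = 116.4 atoms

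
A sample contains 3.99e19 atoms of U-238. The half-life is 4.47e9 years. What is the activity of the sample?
A = λN = 6.187e9 decays/year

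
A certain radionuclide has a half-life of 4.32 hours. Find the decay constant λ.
λ = ln(2)/t½ = 0.1605 hour⁻¹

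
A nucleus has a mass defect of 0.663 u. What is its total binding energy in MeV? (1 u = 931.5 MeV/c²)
B.E. = Δm × 931.5 = 617.6 MeV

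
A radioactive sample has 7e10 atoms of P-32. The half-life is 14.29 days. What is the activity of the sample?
A = λN = 3.395e9 decays/day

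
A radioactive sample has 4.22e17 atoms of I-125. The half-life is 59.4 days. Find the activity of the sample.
A = λN = 4.924e15 decays/day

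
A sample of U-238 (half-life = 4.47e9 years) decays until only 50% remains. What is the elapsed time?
t = t½ × log₂(N₀/N) = 4.47e9 years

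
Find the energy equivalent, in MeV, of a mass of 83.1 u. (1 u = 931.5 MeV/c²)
E = mc² = 77410 MeV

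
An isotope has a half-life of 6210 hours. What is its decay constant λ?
λ = ln(2)/t½ = 1.116e-4 hour⁻¹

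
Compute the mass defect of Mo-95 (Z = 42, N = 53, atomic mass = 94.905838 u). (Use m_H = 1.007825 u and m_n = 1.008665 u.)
Δm = Z·m_H + N·m_n − M = 0.8821 u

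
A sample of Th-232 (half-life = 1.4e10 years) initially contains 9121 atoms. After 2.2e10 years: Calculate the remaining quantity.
N = N₀(1/2)^(t/t½) = 3069 atoms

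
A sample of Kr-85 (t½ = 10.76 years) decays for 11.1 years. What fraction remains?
N/N₀ = (1/2)^(t/t½) = 0.4892 = 48.9%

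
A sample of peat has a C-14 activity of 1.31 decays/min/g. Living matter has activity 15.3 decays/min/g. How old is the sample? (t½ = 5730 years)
Age = t½ × log₂(A₀/A) = 20320 years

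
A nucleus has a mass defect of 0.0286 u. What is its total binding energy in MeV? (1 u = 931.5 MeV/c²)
B.E. = Δm × 931.5 = 26.64 MeV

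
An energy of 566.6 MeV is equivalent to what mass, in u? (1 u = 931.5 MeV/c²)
m = E/c² = 0.6083 u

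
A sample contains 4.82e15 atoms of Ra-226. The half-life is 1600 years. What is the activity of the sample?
A = λN = 2.088e12 decays/year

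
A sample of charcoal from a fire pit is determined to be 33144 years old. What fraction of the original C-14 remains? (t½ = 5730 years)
N/N₀ = (1/2)^(t/t½) = 0.01814 = 1.81%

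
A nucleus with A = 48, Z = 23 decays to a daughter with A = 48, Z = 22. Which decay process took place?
ΔA = 0, ΔZ = -1 ⇒ beta-plus decay (β⁺) or electron capture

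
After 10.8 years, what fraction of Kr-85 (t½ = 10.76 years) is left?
N/N₀ = (1/2)^(t/t½) = 0.4987 = 49.9%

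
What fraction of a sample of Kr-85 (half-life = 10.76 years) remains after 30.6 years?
N/N₀ = (1/2)^(t/t½) = 0.1393 = 13.9%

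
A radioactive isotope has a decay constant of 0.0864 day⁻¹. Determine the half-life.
t½ = ln(2)/λ = 8.023 days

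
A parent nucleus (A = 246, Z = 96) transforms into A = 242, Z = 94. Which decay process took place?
ΔA = -4, ΔZ = -2 ⇒ alpha decay (α)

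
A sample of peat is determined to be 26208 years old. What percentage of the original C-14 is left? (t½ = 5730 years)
N/N₀ = (1/2)^(t/t½) = 0.04199 = 4.2%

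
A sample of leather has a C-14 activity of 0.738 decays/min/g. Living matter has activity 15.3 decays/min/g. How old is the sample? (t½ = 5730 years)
Age = t½ × log₂(A₀/A) = 25060 years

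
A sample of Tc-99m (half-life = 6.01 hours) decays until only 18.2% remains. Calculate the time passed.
t = t½ × log₂(N₀/N) = 14.77 hours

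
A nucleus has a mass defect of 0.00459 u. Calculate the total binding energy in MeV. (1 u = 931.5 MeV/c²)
B.E. = Δm × 931.5 = 4.276 MeV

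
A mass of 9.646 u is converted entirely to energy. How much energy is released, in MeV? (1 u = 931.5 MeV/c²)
E = mc² = 8985 MeV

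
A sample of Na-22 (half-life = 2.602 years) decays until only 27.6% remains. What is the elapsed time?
t = t½ × log₂(N₀/N) = 4.833 years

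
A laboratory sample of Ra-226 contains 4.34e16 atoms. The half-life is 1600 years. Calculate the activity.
A = λN = 1.88e13 decays/year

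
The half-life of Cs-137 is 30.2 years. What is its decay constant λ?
λ = ln(2)/t½ = 0.02295 year⁻¹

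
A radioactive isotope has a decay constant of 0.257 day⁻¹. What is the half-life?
t½ = ln(2)/λ = 2.697 days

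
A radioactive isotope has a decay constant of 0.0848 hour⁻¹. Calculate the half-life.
t½ = ln(2)/λ = 8.174 hours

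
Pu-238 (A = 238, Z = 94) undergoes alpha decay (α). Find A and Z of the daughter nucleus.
Daughter: A = 234, Z = 92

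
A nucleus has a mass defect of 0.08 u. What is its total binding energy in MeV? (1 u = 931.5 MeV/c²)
B.E. = Δm × 931.5 = 74.52 MeV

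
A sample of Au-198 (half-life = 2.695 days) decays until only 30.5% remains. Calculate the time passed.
t = t½ × log₂(N₀/N) = 4.617 days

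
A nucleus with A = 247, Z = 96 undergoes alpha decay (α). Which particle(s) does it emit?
α particle = ⁴₂He (2 protons + 2 neutrons)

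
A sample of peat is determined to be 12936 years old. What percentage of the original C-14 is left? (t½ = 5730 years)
N/N₀ = (1/2)^(t/t½) = 0.2091 = 20.9%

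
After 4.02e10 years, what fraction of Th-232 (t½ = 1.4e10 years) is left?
N/N₀ = (1/2)^(t/t½) = 0.1367 = 13.7%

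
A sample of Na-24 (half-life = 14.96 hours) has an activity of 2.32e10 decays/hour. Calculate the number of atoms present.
N = A/λ = 5.007e11 atoms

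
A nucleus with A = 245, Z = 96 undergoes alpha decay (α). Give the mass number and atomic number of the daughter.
Daughter: A = 241, Z = 94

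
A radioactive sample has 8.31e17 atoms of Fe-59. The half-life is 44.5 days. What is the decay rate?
A = λN = 1.294e16 decays/day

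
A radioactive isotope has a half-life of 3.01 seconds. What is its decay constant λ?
λ = ln(2)/t½ = 0.2303 second⁻¹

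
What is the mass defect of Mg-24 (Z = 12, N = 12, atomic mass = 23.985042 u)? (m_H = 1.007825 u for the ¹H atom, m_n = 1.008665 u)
Δm = Z·m_H + N·m_n − M = 0.2128 u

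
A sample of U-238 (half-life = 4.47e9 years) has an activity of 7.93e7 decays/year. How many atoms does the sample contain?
N = A/λ = 5.114e17 atoms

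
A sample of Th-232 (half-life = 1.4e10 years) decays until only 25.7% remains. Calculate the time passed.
t = t½ × log₂(N₀/N) = 2.744e10 years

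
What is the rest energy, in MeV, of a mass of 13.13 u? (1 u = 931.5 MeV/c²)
E = mc² = 12230 MeV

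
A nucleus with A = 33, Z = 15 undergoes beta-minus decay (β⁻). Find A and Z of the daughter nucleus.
Daughter: A = 33, Z = 16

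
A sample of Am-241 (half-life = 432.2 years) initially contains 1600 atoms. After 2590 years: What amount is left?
N = N₀(1/2)^(t/t½) = 25.13 atoms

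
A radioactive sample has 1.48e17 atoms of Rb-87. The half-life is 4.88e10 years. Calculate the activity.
A = λN = 2.102e6 decays/year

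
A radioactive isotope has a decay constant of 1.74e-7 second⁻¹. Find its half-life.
t½ = ln(2)/λ = 3.984e6 seconds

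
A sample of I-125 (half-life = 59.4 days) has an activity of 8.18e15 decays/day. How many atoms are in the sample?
N = A/λ = 7.01e17 atoms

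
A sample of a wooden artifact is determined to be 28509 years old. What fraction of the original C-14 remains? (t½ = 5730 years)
N/N₀ = (1/2)^(t/t½) = 0.03179 = 3.18%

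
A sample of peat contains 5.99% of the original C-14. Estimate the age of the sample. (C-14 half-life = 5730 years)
Age = t½ × log₂(1/ratio) = 23270 years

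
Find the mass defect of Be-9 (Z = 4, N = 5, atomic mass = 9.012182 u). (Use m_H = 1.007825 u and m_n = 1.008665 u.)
Δm = Z·m_H + N·m_n − M = 0.06244 u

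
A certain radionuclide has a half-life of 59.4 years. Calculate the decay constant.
λ = ln(2)/t½ = 0.01167 year⁻¹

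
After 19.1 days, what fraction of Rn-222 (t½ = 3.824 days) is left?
N/N₀ = (1/2)^(t/t½) = 0.03136 = 3.14%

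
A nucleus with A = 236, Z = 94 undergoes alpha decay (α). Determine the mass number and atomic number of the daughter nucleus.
Daughter: A = 232, Z = 92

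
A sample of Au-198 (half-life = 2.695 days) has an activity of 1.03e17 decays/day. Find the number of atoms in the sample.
N = A/λ = 4.005e17 atoms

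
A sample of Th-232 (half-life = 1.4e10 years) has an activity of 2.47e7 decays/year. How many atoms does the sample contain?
N = A/λ = 4.989e17 atoms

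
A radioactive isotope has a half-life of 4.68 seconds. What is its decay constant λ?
λ = ln(2)/t½ = 0.1481 second⁻¹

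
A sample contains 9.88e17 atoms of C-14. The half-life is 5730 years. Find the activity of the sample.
A = λN = 1.195e14 decays/year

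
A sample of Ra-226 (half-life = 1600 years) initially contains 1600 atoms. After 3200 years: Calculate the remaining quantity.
N = N₀(1/2)^(t/t½) = 400 atoms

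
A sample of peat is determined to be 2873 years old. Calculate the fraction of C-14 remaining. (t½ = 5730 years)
N/N₀ = (1/2)^(t/t½) = 0.7064 = 70.6%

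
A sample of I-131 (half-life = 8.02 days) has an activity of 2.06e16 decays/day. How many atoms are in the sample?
N = A/λ = 2.384e17 atoms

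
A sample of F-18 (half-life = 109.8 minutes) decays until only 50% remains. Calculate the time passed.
t = t½ × log₂(N₀/N) = 109.8 minutes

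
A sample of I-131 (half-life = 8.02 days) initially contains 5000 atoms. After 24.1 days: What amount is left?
N = N₀(1/2)^(t/t½) = 622.8 atoms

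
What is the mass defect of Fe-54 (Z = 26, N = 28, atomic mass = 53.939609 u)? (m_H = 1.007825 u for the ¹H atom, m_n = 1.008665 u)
Δm = Z·m_H + N·m_n − M = 0.5065 u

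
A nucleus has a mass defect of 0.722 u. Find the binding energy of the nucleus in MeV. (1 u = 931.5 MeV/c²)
B.E. = Δm × 931.5 = 672.5 MeV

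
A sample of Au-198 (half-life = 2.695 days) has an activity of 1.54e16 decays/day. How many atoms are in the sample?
N = A/λ = 5.988e16 atoms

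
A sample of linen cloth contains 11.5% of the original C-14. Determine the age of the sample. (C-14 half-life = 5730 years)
Age = t½ × log₂(1/ratio) = 17880 years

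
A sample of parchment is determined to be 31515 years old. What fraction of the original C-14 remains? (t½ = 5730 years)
N/N₀ = (1/2)^(t/t½) = 0.0221 = 2.21%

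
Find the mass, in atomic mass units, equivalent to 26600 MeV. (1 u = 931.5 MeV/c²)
m = E/c² = 28.56 u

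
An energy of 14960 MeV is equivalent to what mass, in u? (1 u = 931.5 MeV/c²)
m = E/c² = 16.06 u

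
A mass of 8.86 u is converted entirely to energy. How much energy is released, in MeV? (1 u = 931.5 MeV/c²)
E = mc² = 8253 MeV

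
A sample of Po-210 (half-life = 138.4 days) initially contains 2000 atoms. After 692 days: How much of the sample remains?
N = N₀(1/2)^(t/t½) = 62.5 atoms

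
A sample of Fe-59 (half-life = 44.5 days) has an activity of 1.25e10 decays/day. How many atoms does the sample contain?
N = A/λ = 8.025e11 atoms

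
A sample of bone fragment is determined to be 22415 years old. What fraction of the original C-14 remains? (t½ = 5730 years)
N/N₀ = (1/2)^(t/t½) = 0.06644 = 6.64%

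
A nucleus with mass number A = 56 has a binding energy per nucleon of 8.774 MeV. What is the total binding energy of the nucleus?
B.E. = 8.774 × 56 = 491.3 MeV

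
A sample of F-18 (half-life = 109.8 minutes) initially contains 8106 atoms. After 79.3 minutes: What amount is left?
N = N₀(1/2)^(t/t½) = 4914 atoms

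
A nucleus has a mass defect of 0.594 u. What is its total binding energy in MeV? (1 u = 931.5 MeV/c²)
B.E. = Δm × 931.5 = 553.3 MeV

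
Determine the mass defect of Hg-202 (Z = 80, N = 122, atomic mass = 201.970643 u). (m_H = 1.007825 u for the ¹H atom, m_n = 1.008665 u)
Δm = Z·m_H + N·m_n − M = 1.712 u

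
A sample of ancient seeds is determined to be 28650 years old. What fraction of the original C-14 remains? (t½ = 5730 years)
N/N₀ = (1/2)^(t/t½) = 0.03125 = 3.12%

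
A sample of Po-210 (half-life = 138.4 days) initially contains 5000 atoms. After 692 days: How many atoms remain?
N = N₀(1/2)^(t/t½) = 156.2 atoms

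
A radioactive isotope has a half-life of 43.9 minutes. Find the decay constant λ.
λ = ln(2)/t½ = 0.01579 minute⁻¹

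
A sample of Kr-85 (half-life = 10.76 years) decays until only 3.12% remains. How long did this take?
t = t½ × log₂(N₀/N) = 53.82 years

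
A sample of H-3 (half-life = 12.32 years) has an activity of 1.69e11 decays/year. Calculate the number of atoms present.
N = A/λ = 3.004e12 atoms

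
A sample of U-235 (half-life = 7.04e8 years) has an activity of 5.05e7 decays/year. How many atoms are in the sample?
N = A/λ = 5.129e16 atoms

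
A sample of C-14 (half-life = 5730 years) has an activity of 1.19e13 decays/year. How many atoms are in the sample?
N = A/λ = 9.837e16 atoms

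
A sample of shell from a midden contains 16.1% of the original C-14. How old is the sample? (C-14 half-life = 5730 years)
Age = t½ × log₂(1/ratio) = 15100 years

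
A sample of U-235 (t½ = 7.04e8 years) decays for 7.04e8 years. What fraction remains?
N/N₀ = (1/2)^(t/t½) = 0.5 = 50%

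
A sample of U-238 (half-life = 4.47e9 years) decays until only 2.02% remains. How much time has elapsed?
t = t½ × log₂(N₀/N) = 2.516e10 years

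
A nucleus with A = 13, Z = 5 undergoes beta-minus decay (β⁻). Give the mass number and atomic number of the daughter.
Daughter: A = 13, Z = 6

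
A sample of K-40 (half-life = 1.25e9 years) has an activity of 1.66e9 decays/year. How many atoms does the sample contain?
N = A/λ = 2.994e18 atoms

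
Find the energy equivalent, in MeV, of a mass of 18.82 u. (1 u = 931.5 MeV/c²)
E = mc² = 17530 MeV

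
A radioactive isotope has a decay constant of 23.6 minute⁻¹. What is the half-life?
t½ = ln(2)/λ = 0.02937 minutes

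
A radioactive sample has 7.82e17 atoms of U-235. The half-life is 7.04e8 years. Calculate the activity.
A = λN = 7.699e8 decays/year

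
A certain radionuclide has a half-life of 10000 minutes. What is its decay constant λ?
λ = ln(2)/t½ = 6.931e-5 minute⁻¹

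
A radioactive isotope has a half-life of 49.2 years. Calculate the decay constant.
λ = ln(2)/t½ = 0.01409 year⁻¹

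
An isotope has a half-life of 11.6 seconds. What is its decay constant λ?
λ = ln(2)/t½ = 0.05975 second⁻¹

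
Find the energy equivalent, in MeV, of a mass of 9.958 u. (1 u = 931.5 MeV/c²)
E = mc² = 9276 MeV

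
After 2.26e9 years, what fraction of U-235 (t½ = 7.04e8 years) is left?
N/N₀ = (1/2)^(t/t½) = 0.1081 = 10.8%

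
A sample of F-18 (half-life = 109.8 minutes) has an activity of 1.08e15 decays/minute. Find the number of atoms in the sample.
N = A/λ = 1.711e17 atoms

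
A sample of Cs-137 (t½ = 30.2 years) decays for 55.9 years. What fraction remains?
N/N₀ = (1/2)^(t/t½) = 0.2772 = 27.7%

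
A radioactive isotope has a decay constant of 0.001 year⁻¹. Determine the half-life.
t½ = ln(2)/λ = 693.1 years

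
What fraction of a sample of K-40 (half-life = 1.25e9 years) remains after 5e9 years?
N/N₀ = (1/2)^(t/t½) = 0.0625 = 6.25%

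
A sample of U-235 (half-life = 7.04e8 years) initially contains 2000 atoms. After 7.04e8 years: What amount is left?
N = N₀(1/2)^(t/t½) = 1000 atoms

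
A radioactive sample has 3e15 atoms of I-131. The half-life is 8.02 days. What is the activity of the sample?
A = λN = 2.593e14 decays/day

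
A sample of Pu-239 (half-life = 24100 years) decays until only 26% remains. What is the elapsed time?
t = t½ × log₂(N₀/N) = 46840 years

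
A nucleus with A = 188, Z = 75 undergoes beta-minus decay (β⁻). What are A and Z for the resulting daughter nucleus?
Daughter: A = 188, Z = 76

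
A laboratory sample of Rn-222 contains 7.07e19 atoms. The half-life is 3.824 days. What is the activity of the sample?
A = λN = 1.282e19 decays/day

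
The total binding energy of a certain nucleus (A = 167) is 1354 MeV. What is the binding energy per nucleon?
B.E./A = 1354/167 = 8.108 MeV/nucleon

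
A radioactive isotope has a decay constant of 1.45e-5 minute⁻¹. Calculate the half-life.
t½ = ln(2)/λ = 47800 minutes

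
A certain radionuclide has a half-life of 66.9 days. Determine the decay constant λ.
λ = ln(2)/t½ = 0.01036 day⁻¹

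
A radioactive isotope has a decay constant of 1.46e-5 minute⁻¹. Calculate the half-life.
t½ = ln(2)/λ = 47480 minutes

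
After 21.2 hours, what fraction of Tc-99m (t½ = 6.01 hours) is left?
N/N₀ = (1/2)^(t/t½) = 0.08672 = 8.67%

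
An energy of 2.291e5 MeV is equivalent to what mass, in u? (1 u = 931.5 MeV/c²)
m = E/c² = 245.9 u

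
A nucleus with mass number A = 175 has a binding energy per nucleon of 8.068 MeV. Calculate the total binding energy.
B.E. = 8.068 × 175 = 1412 MeV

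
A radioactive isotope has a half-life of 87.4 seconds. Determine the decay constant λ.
λ = ln(2)/t½ = 0.007931 second⁻¹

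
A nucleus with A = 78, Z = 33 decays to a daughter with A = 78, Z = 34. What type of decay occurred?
ΔA = 0, ΔZ = +1 ⇒ beta-minus decay (β⁻)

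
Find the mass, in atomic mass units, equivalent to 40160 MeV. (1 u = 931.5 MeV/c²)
m = E/c² = 43.11 u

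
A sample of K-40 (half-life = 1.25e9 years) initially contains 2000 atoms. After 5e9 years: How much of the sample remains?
N = N₀(1/2)^(t/t½) = 125 atoms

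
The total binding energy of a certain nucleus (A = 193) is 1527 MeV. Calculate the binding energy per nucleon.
B.E./A = 1527/193 = 7.912 MeV/nucleon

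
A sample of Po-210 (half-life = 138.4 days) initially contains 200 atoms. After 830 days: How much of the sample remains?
N = N₀(1/2)^(t/t½) = 3.131 atoms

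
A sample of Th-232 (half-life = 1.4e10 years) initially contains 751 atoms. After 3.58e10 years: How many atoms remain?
N = N₀(1/2)^(t/t½) = 127.6 atoms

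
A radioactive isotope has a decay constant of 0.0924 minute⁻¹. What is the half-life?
t½ = ln(2)/λ = 7.502 minutes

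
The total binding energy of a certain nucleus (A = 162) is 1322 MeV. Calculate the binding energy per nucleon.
B.E./A = 1322/162 = 8.16 MeV/nucleon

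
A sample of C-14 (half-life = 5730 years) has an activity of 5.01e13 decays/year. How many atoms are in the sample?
N = A/λ = 4.142e17 atoms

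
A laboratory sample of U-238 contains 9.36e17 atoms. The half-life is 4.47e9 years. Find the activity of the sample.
A = λN = 1.451e8 decays/year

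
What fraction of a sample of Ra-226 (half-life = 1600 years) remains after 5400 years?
N/N₀ = (1/2)^(t/t½) = 0.09639 = 9.64%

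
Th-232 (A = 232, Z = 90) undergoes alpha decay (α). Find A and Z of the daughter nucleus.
Daughter: A = 228, Z = 88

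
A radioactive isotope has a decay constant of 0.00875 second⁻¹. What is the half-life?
t½ = ln(2)/λ = 79.22 seconds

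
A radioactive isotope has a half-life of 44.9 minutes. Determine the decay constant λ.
λ = ln(2)/t½ = 0.01544 minute⁻¹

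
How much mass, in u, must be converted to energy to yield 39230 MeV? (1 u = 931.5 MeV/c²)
m = E/c² = 42.11 u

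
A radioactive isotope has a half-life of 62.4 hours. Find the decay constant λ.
λ = ln(2)/t½ = 0.01111 hour⁻¹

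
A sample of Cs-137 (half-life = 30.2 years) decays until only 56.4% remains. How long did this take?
t = t½ × log₂(N₀/N) = 24.95 years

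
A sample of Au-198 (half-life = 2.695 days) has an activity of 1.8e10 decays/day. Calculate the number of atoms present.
N = A/λ = 6.999e10 atoms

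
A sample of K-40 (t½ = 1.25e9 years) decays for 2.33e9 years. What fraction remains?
N/N₀ = (1/2)^(t/t½) = 0.2747 = 27.5%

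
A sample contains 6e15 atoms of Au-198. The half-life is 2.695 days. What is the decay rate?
A = λN = 1.543e15 decays/day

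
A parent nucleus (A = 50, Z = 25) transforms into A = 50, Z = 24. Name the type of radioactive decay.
ΔA = 0, ΔZ = -1 ⇒ beta-plus decay (β⁺) or electron capture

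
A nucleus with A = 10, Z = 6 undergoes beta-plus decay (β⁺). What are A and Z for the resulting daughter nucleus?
Daughter: A = 10, Z = 5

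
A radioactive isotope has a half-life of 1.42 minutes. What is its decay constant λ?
λ = ln(2)/t½ = 0.4881 minute⁻¹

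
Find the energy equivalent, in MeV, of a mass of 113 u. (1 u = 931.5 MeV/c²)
E = mc² = 1.053e5 MeV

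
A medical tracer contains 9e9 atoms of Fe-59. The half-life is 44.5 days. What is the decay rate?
A = λN = 1.402e8 decays/day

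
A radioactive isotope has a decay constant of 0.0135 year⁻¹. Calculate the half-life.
t½ = ln(2)/λ = 51.34 years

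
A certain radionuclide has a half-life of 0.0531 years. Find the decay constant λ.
λ = ln(2)/t½ = 13.05 year⁻¹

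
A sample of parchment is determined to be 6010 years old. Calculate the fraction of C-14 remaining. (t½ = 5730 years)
N/N₀ = (1/2)^(t/t½) = 0.4833 = 48.3%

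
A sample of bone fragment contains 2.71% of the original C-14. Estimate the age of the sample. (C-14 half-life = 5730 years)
Age = t½ × log₂(1/ratio) = 29830 years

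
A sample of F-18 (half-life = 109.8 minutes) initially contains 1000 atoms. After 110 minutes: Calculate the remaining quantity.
N = N₀(1/2)^(t/t½) = 499.4 atoms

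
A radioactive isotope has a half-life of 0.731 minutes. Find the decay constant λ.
λ = ln(2)/t½ = 0.9482 minute⁻¹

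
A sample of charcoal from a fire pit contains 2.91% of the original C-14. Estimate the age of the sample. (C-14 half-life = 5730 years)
Age = t½ × log₂(1/ratio) = 29240 years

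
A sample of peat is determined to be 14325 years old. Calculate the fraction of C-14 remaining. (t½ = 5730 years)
N/N₀ = (1/2)^(t/t½) = 0.1768 = 17.7%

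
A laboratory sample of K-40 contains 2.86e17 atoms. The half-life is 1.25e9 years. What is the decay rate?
A = λN = 1.586e8 decays/year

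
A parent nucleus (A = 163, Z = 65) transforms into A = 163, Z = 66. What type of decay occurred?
ΔA = 0, ΔZ = +1 ⇒ beta-minus decay (β⁻)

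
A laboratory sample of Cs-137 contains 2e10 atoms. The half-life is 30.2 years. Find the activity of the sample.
A = λN = 4.59e8 decays/year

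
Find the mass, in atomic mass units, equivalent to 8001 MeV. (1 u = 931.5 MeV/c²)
m = E/c² = 8.589 u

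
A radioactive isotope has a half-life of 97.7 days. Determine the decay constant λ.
λ = ln(2)/t½ = 0.007095 day⁻¹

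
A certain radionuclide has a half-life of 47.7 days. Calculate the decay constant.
λ = ln(2)/t½ = 0.01453 day⁻¹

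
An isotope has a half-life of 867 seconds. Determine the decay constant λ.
λ = ln(2)/t½ = 7.995e-4 second⁻¹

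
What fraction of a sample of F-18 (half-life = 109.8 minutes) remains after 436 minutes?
N/N₀ = (1/2)^(t/t½) = 0.06378 = 6.38%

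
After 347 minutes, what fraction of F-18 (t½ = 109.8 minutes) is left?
N/N₀ = (1/2)^(t/t½) = 0.1119 = 11.2%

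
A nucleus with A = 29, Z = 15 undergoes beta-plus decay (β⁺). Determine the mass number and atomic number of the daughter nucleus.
Daughter: A = 29, Z = 14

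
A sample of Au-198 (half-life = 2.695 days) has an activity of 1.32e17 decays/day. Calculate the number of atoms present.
N = A/λ = 5.132e17 atoms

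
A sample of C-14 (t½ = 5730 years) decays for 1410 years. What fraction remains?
N/N₀ = (1/2)^(t/t½) = 0.8432 = 84.3%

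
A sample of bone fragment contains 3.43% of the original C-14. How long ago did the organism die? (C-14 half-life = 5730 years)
Age = t½ × log₂(1/ratio) = 27880 years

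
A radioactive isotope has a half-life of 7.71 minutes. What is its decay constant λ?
λ = ln(2)/t½ = 0.0899 minute⁻¹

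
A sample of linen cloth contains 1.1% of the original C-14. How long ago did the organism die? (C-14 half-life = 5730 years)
Age = t½ × log₂(1/ratio) = 37280 years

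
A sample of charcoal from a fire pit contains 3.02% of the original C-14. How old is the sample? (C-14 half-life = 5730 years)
Age = t½ × log₂(1/ratio) = 28930 years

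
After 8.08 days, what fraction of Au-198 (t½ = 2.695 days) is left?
N/N₀ = (1/2)^(t/t½) = 0.1252 = 12.5%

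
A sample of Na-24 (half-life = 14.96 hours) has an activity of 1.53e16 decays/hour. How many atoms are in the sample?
N = A/λ = 3.302e17 atoms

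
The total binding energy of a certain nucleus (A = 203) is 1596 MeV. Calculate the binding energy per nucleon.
B.E./A = 1596/203 = 7.862 MeV/nucleon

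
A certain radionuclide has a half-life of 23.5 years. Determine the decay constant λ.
λ = ln(2)/t½ = 0.0295 year⁻¹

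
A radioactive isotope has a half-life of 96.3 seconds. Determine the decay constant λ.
λ = ln(2)/t½ = 0.007198 second⁻¹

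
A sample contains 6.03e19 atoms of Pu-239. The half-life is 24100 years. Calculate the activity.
A = λN = 1.734e15 decays/year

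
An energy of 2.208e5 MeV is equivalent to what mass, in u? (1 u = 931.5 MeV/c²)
m = E/c² = 237 u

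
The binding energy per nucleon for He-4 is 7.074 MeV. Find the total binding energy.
B.E. = 7.074 × 4 = 28.3 MeV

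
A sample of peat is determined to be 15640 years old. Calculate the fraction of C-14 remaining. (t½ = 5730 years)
N/N₀ = (1/2)^(t/t½) = 0.1508 = 15.1%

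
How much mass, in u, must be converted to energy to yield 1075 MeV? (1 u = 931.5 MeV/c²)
m = E/c² = 1.154 u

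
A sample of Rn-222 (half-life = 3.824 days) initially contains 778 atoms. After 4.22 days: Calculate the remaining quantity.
N = N₀(1/2)^(t/t½) = 362.1 atoms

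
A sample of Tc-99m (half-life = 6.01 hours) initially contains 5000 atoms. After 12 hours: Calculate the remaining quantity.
N = N₀(1/2)^(t/t½) = 1253 atoms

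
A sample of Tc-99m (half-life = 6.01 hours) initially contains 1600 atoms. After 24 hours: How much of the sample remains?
N = N₀(1/2)^(t/t½) = 100.5 atoms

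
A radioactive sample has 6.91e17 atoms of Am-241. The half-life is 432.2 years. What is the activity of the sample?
A = λN = 1.108e15 decays/year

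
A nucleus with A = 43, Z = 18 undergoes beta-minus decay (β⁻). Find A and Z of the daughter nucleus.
Daughter: A = 43, Z = 19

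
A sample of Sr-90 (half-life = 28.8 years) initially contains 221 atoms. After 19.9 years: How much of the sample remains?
N = N₀(1/2)^(t/t½) = 136.9 atoms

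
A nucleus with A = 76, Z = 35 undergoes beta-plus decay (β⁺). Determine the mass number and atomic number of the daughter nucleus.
Daughter: A = 76, Z = 34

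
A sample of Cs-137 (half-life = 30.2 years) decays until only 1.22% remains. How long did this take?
t = t½ × log₂(N₀/N) = 192 years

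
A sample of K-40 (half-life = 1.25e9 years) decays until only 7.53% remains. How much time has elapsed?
t = t½ × log₂(N₀/N) = 4.664e9 years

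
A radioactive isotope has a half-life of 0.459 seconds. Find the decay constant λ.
λ = ln(2)/t½ = 1.51 second⁻¹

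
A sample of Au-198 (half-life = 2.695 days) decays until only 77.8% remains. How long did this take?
t = t½ × log₂(N₀/N) = 0.976 days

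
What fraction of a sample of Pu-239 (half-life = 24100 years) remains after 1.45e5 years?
N/N₀ = (1/2)^(t/t½) = 0.01545 = 1.54%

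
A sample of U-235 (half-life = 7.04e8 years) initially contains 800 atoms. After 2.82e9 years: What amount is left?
N = N₀(1/2)^(t/t½) = 49.8 atoms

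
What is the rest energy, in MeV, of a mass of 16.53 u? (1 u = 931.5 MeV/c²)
E = mc² = 15400 MeV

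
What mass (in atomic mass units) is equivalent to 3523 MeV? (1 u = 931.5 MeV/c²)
m = E/c² = 3.782 u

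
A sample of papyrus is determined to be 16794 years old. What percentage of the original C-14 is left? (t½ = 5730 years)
N/N₀ = (1/2)^(t/t½) = 0.1311 = 13.1%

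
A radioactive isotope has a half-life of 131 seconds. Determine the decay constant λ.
λ = ln(2)/t½ = 0.005291 second⁻¹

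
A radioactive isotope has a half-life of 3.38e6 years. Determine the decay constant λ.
λ = ln(2)/t½ = 2.051e-7 year⁻¹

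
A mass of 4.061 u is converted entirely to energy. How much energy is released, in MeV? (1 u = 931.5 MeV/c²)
E = mc² = 3783 MeV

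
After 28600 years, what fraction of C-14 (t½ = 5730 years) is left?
N/N₀ = (1/2)^(t/t½) = 0.03144 = 3.14%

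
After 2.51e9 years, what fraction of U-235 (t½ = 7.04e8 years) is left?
N/N₀ = (1/2)^(t/t½) = 0.08447 = 8.45%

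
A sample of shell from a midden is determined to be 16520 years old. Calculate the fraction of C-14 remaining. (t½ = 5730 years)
N/N₀ = (1/2)^(t/t½) = 0.1356 = 13.6%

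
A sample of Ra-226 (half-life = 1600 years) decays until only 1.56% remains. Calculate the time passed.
t = t½ × log₂(N₀/N) = 9604 years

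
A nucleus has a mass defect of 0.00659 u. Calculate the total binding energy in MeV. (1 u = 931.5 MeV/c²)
B.E. = Δm × 931.5 = 6.139 MeV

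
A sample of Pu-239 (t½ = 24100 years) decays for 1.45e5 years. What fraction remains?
N/N₀ = (1/2)^(t/t½) = 0.01545 = 1.54%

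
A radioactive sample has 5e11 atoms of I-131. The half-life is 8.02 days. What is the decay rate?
A = λN = 4.321e10 decays/day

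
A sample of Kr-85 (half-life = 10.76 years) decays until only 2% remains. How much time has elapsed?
t = t½ × log₂(N₀/N) = 60.73 years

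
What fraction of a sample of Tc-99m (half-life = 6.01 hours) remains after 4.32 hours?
N/N₀ = (1/2)^(t/t½) = 0.6076 = 60.8%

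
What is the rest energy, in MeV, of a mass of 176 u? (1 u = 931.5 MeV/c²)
E = mc² = 1.639e5 MeV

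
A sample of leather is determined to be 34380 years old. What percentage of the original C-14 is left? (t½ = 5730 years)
N/N₀ = (1/2)^(t/t½) = 0.01562 = 1.56%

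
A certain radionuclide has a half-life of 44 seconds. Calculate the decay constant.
λ = ln(2)/t½ = 0.01575 second⁻¹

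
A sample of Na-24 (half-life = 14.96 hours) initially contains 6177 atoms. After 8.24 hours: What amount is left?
N = N₀(1/2)^(t/t½) = 4217 atoms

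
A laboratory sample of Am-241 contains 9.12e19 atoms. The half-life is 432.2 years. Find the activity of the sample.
A = λN = 1.463e17 decays/year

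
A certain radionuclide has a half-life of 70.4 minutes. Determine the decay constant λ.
λ = ln(2)/t½ = 0.009846 minute⁻¹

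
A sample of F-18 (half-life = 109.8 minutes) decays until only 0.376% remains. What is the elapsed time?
t = t½ × log₂(N₀/N) = 884.4 minutes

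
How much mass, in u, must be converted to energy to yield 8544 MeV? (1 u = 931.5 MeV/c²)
m = E/c² = 9.172 u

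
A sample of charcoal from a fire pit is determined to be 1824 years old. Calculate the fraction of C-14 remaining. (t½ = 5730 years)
N/N₀ = (1/2)^(t/t½) = 0.802 = 80.2%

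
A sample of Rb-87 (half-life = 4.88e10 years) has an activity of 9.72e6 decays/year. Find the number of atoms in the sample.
N = A/λ = 6.843e17 atoms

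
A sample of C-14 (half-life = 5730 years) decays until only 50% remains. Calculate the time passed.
t = t½ × log₂(N₀/N) = 5730 years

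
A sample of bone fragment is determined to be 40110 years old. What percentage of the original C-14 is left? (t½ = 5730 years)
N/N₀ = (1/2)^(t/t½) = 0.007812 = 0.781%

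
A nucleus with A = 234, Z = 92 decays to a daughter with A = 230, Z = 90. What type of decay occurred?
ΔA = -4, ΔZ = -2 ⇒ alpha decay (α)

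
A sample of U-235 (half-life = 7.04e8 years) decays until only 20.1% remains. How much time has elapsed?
t = t½ × log₂(N₀/N) = 1.63e9 years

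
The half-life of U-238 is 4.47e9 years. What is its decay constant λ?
λ = ln(2)/t½ = 1.551e-10 year⁻¹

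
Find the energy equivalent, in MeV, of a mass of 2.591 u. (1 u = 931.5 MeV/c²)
E = mc² = 2414 MeV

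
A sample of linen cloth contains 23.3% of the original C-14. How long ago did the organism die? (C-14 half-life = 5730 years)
Age = t½ × log₂(1/ratio) = 12040 years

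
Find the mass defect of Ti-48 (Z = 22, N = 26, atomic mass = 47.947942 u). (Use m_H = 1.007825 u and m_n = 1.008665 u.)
Δm = Z·m_H + N·m_n − M = 0.4495 u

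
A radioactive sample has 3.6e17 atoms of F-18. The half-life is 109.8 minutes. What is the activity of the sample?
A = λN = 2.273e15 decays/minute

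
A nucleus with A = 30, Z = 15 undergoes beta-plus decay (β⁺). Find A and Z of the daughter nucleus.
Daughter: A = 30, Z = 14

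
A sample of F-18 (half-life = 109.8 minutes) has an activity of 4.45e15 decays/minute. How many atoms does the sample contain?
N = A/λ = 7.049e17 atoms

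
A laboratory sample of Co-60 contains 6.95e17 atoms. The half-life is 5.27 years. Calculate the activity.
A = λN = 9.141e16 decays/year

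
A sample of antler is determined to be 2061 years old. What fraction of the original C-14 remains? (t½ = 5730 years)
N/N₀ = (1/2)^(t/t½) = 0.7793 = 77.9%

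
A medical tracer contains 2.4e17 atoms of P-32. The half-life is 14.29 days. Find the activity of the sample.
A = λN = 1.164e16 decays/day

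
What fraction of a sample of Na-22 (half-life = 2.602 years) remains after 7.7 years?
N/N₀ = (1/2)^(t/t½) = 0.1286 = 12.9%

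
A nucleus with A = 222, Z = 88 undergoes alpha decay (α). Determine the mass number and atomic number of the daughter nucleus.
Daughter: A = 218, Z = 86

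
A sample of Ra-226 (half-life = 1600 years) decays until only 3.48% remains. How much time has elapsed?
t = t½ × log₂(N₀/N) = 7752 years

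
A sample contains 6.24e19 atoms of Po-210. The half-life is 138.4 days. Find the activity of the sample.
A = λN = 3.125e17 decays/day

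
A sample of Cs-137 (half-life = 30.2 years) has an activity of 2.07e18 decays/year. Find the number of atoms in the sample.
N = A/λ = 9.019e19 atoms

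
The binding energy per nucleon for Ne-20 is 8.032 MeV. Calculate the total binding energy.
B.E. = 8.032 × 20 = 160.6 MeV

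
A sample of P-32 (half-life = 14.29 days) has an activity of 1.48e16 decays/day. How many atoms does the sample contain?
N = A/λ = 3.051e17 atoms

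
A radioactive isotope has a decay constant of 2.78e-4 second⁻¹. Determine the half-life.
t½ = ln(2)/λ = 2493 seconds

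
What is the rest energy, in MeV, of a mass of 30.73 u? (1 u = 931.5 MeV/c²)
E = mc² = 28620 MeV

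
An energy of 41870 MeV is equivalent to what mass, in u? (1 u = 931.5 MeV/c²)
m = E/c² = 44.95 u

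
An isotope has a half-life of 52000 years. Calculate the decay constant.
λ = ln(2)/t½ = 1.333e-5 year⁻¹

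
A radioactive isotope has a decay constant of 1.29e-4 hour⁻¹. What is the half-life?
t½ = ln(2)/λ = 5373 hours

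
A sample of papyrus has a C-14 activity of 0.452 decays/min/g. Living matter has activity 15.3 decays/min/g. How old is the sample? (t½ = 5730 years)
Age = t½ × log₂(A₀/A) = 29110 years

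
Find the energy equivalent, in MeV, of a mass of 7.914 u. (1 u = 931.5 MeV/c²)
E = mc² = 7372 MeV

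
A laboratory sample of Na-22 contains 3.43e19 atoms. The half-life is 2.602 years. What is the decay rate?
A = λN = 9.137e18 decays/year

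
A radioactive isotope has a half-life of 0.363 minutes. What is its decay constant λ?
λ = ln(2)/t½ = 1.909 minute⁻¹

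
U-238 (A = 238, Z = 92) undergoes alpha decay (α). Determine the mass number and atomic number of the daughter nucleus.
Daughter: A = 234, Z = 90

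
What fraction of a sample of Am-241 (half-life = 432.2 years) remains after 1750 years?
N/N₀ = (1/2)^(t/t½) = 0.06041 = 6.04%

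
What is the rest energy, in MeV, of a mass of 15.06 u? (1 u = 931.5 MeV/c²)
E = mc² = 14030 MeV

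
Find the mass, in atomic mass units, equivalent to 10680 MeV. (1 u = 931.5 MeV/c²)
m = E/c² = 11.47 u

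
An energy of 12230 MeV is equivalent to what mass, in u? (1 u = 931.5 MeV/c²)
m = E/c² = 13.13 u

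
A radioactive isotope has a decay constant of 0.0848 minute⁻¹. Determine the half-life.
t½ = ln(2)/λ = 8.174 minutes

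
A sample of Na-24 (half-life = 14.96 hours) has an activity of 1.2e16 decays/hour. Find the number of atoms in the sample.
N = A/λ = 2.59e17 atoms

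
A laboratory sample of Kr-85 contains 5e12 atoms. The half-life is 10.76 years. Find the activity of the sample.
A = λN = 3.221e11 decays/year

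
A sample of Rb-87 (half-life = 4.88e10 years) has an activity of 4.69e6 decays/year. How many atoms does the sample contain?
N = A/λ = 3.302e17 atoms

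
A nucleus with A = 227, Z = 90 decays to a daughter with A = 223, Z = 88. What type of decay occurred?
ΔA = -4, ΔZ = -2 ⇒ alpha decay (α)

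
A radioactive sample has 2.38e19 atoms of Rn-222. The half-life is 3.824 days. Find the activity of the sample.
A = λN = 4.314e18 decays/day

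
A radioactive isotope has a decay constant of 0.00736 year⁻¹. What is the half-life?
t½ = ln(2)/λ = 94.18 years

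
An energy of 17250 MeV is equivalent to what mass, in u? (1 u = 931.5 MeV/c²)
m = E/c² = 18.52 u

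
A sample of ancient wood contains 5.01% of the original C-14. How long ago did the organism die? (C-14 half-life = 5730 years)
Age = t½ × log₂(1/ratio) = 24750 years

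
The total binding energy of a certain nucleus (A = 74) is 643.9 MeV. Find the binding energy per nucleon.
B.E./A = 643.9/74 = 8.701 MeV/nucleon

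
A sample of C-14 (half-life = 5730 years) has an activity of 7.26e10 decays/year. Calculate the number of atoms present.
N = A/λ = 6.002e14 atoms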